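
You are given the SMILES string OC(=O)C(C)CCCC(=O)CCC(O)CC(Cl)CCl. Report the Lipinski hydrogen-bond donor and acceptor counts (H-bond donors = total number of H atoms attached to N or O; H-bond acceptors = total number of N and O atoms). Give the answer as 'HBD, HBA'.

2, 4

Donors: find every N or O and count the H atoms it carries.
  atom 1 (O): bond orders sum to 1 → 1 H
  atom 3 (O): bond orders sum to 2 → 0 H
  atom 10 (O): bond orders sum to 2 → 0 H
  atom 14 (O): bond orders sum to 1 → 1 H
Lipinski HBD = 2.
Acceptors: N atoms = 0, O atoms = 4 → HBA = 4.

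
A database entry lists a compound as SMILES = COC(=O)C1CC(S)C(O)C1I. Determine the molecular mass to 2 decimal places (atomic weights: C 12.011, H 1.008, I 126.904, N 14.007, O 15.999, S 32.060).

302.13 g/mol

First, the molecular formula is C7H11IO3S (counting implicit H from valence).
  C: 7 × 12.011 = 84.077
  H: 11 × 1.008 = 11.088
  I: 1 × 126.904 = 126.904
  O: 3 × 15.999 = 47.997
  S: 1 × 32.060 = 32.060
Sum: 7×12.011 + 11×1.008 + 1×126.904 + 3×15.999 + 1×32.060 = 302.126 → 302.13 g/mol.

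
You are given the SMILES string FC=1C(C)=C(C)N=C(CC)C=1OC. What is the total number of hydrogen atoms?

14

Walk through each heavy atom and fill implicit hydrogens from standard valence (C 4, N 3, O 2, S 2, halogen 1):
  atom 1: F (halogen, monovalent) → 0 H
  atom 2: C, bond orders sum to 4 (valence 4) → 0 H
  atom 3: C, bond orders sum to 4 (valence 4) → 0 H
  atom 4: C, bond orders sum to 1 (valence 4) → 3 H
  atom 5: C, bond orders sum to 4 (valence 4) → 0 H
  atom 6: C, bond orders sum to 1 (valence 4) → 3 H
  atom 7: N, bond orders sum to 3 (valence 3) → 0 H
  atom 8: C, bond orders sum to 4 (valence 4) → 0 H
  atom 9: C, bond orders sum to 2 (valence 4) → 2 H
  atom 10: C, bond orders sum to 1 (valence 4) → 3 H
  atom 11: C, bond orders sum to 4 (valence 4) → 0 H
  atom 12: O, bond orders sum to 2 (valence 2) → 0 H
  atom 13: C, bond orders sum to 1 (valence 4) → 3 H
Total hydrogens: 14.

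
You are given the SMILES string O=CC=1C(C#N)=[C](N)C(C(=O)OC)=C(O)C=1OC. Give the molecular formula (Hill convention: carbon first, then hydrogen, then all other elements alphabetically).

Walk through each heavy atom and fill implicit hydrogens from standard valence (C 4, N 3, O 2, S 2, halogen 1):
  atom 1: O, bond orders sum to 2 (valence 2) → 0 H
  atom 2: C, bond orders sum to 3 (valence 4) → 1 H
  atom 3: C, bond orders sum to 4 (valence 4) → 0 H
  atom 4: C, bond orders sum to 4 (valence 4) → 0 H
  atom 5: C, bond orders sum to 4 (valence 4) → 0 H
  atom 6: N, bond orders sum to 3 (valence 3) → 0 H
  atom 7: C with explicit H count 0
  atom 8: N, bond orders sum to 1 (valence 3) → 2 H
  atom 9: C, bond orders sum to 4 (valence 4) → 0 H
  atom 10: C, bond orders sum to 4 (valence 4) → 0 H
  atom 11: O, bond orders sum to 2 (valence 2) → 0 H
  atom 12: O, bond orders sum to 2 (valence 2) → 0 H
  atom 13: C, bond orders sum to 1 (valence 4) → 3 H
  atom 14: C, bond orders sum to 4 (valence 4) → 0 H
  atom 15: O, bond orders sum to 1 (valence 2) → 1 H
  atom 16: C, bond orders sum to 4 (valence 4) → 0 H
  atom 17: O, bond orders sum to 2 (valence 2) → 0 H
  atom 18: C, bond orders sum to 1 (valence 4) → 3 H
Totals → C:11, H:10, N:2, O:5.

C11H10N2O5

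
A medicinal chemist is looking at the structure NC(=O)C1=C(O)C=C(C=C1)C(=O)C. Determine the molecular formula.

C9H9NO3

Walk through each heavy atom and fill implicit hydrogens from standard valence (C 4, N 3, O 2, S 2, halogen 1):
  atom 1: N, bond orders sum to 1 (valence 3) → 2 H
  atom 2: C, bond orders sum to 4 (valence 4) → 0 H
  atom 3: O, bond orders sum to 2 (valence 2) → 0 H
  atom 4: C, bond orders sum to 4 (valence 4) → 0 H
  atom 5: C, bond orders sum to 4 (valence 4) → 0 H
  atom 6: O, bond orders sum to 1 (valence 2) → 1 H
  atom 7: C, bond orders sum to 3 (valence 4) → 1 H
  atom 8: C, bond orders sum to 4 (valence 4) → 0 H
  atom 9: C, bond orders sum to 3 (valence 4) → 1 H
  atom 10: C, bond orders sum to 3 (valence 4) → 1 H
  atom 11: C, bond orders sum to 4 (valence 4) → 0 H
  atom 12: O, bond orders sum to 2 (valence 2) → 0 H
  atom 13: C, bond orders sum to 1 (valence 4) → 3 H
Totals → C:9, H:9, N:1, O:3.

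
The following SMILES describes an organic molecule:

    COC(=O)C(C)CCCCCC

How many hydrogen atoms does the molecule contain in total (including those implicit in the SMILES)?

20

Walk through each heavy atom and fill implicit hydrogens from standard valence (C 4, N 3, O 2, S 2, halogen 1):
  atom 1: C, bond orders sum to 1 (valence 4) → 3 H
  atom 2: O, bond orders sum to 2 (valence 2) → 0 H
  atom 3: C, bond orders sum to 4 (valence 4) → 0 H
  atom 4: O, bond orders sum to 2 (valence 2) → 0 H
  atom 5: C, bond orders sum to 3 (valence 4) → 1 H
  atom 6: C, bond orders sum to 1 (valence 4) → 3 H
  atom 7: C, bond orders sum to 2 (valence 4) → 2 H
  atom 8: C, bond orders sum to 2 (valence 4) → 2 H
  atom 9: C, bond orders sum to 2 (valence 4) → 2 H
  atom 10: C, bond orders sum to 2 (valence 4) → 2 H
  atom 11: C, bond orders sum to 2 (valence 4) → 2 H
  atom 12: C, bond orders sum to 1 (valence 4) → 3 H
Total hydrogens: 20.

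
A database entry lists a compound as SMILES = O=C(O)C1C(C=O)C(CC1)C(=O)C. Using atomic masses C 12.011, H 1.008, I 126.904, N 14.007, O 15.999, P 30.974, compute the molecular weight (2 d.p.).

184.19 g/mol

First, the molecular formula is C9H12O4 (counting implicit H from valence).
  C: 9 × 12.011 = 108.099
  H: 12 × 1.008 = 12.096
  O: 4 × 15.999 = 63.996
Sum: 9×12.011 + 12×1.008 + 4×15.999 = 184.191 → 184.19 g/mol.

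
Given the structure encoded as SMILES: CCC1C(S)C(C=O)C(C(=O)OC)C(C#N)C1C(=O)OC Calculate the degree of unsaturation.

6

Degree of unsaturation = (number of rings) + (number of π bonds).
Ring closures in the SMILES: 1.
π bonds: 3 double bonds (each 1 DoU), 1 triple bond (each 2 DoU) → 5 DoU from unsaturation.
Total DoU = 1 + 5 = 6.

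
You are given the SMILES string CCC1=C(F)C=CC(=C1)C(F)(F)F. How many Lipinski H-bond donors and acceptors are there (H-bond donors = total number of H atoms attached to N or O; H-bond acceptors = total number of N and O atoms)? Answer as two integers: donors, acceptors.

0, 0

Donors: find every N or O and count the H atoms it carries.
  (no N or O atoms present)
Lipinski HBD = 0.
Acceptors: N atoms = 0, O atoms = 0 → HBA = 0.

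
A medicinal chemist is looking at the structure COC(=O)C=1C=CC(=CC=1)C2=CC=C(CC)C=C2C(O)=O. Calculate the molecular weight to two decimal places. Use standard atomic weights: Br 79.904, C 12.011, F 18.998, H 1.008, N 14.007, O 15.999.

First, the molecular formula is C17H16O4 (counting implicit H from valence).
  C: 17 × 12.011 = 204.187
  H: 16 × 1.008 = 16.128
  O: 4 × 15.999 = 63.996
Sum: 17×12.011 + 16×1.008 + 4×15.999 = 284.311 → 284.31 g/mol.

284.31 g/mol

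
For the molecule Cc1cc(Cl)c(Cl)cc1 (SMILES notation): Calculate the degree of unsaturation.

Molecular formula: C7H6Cl2.
DoU = (2C + 2 + N − H − X) / 2, where X is the halogen count and O/S are ignored.
    = (2·7 + 2 + 0 − 6 − 2) / 2 = 8 / 2 = 4.

4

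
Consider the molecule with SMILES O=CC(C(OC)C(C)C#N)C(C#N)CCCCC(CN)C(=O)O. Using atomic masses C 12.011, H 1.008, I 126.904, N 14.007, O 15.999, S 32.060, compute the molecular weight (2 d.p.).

323.39 g/mol

First, the molecular formula is C16H25N3O4 (counting implicit H from valence).
  C: 16 × 12.011 = 192.176
  H: 25 × 1.008 = 25.200
  N: 3 × 14.007 = 42.021
  O: 4 × 15.999 = 63.996
Sum: 16×12.011 + 25×1.008 + 3×14.007 + 4×15.999 = 323.393 → 323.39 g/mol.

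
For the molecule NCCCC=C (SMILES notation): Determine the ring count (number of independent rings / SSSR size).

In SMILES, each pair of matching ring-closure digits denotes one ring-closing bond; the number of such bonds equals the number of independent rings.
Ring-closure bonds here: 0.

0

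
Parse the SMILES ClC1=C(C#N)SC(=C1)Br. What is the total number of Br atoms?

Scan the SMILES for Br atoms (remember two-letter symbols like Cl and Br are single atoms).
Bromine count: 1.

1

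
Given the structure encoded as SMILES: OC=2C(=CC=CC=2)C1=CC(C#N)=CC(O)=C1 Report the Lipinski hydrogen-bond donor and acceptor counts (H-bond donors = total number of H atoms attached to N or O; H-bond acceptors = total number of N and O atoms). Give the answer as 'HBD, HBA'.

2, 3

Donors: find every N or O and count the H atoms it carries.
  atom 1 (O): bond orders sum to 1 → 1 H
  atom 12 (N): bond orders sum to 3 → 0 H
  atom 15 (O): bond orders sum to 1 → 1 H
Lipinski HBD = 2.
Acceptors: N atoms = 1, O atoms = 2 → HBA = 3.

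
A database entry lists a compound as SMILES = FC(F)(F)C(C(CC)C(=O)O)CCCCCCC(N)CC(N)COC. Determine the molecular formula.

C17H33F3N2O3

Walk through each heavy atom and fill implicit hydrogens from standard valence (C 4, N 3, O 2, S 2, halogen 1):
  atom 1: F (halogen, monovalent) → 0 H
  atom 2: C, bond orders sum to 4 (valence 4) → 0 H
  atom 3: F (halogen, monovalent) → 0 H
  atom 4: F (halogen, monovalent) → 0 H
  atom 5: C, bond orders sum to 3 (valence 4) → 1 H
  atom 6: C, bond orders sum to 3 (valence 4) → 1 H
  atom 7: C, bond orders sum to 2 (valence 4) → 2 H
  atom 8: C, bond orders sum to 1 (valence 4) → 3 H
  atom 9: C, bond orders sum to 4 (valence 4) → 0 H
  atom 10: O, bond orders sum to 2 (valence 2) → 0 H
  atom 11: O, bond orders sum to 1 (valence 2) → 1 H
  atom 12: C, bond orders sum to 2 (valence 4) → 2 H
  atom 13: C, bond orders sum to 2 (valence 4) → 2 H
  atom 14: C, bond orders sum to 2 (valence 4) → 2 H
  atom 15: C, bond orders sum to 2 (valence 4) → 2 H
  atom 16: C, bond orders sum to 2 (valence 4) → 2 H
  atom 17: C, bond orders sum to 2 (valence 4) → 2 H
  atom 18: C, bond orders sum to 3 (valence 4) → 1 H
  atom 19: N, bond orders sum to 1 (valence 3) → 2 H
  atom 20: C, bond orders sum to 2 (valence 4) → 2 H
  atom 21: C, bond orders sum to 3 (valence 4) → 1 H
  atom 22: N, bond orders sum to 1 (valence 3) → 2 H
  atom 23: C, bond orders sum to 2 (valence 4) → 2 H
  atom 24: O, bond orders sum to 2 (valence 2) → 0 H
  atom 25: C, bond orders sum to 1 (valence 4) → 3 H
Totals → C:17, H:33, F:3, N:2, O:3.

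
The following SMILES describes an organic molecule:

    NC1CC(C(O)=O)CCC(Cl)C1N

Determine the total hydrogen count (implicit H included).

Walk through each heavy atom and fill implicit hydrogens from standard valence (C 4, N 3, O 2, S 2, halogen 1):
  atom 1: N, bond orders sum to 1 (valence 3) → 2 H
  atom 2: C, bond orders sum to 3 (valence 4) → 1 H
  atom 3: C, bond orders sum to 2 (valence 4) → 2 H
  atom 4: C, bond orders sum to 3 (valence 4) → 1 H
  atom 5: C, bond orders sum to 4 (valence 4) → 0 H
  atom 6: O, bond orders sum to 1 (valence 2) → 1 H
  atom 7: O, bond orders sum to 2 (valence 2) → 0 H
  atom 8: C, bond orders sum to 2 (valence 4) → 2 H
  atom 9: C, bond orders sum to 2 (valence 4) → 2 H
  atom 10: C, bond orders sum to 3 (valence 4) → 1 H
  atom 11: Cl (halogen, monovalent) → 0 H
  atom 12: C, bond orders sum to 3 (valence 4) → 1 H
  atom 13: N, bond orders sum to 1 (valence 3) → 2 H
Total hydrogens: 15.

15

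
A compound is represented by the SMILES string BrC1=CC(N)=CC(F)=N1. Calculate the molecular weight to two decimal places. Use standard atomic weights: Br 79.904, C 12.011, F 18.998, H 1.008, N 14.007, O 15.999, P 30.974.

First, the molecular formula is C5H4BrFN2 (counting implicit H from valence).
  Br: 1 × 79.904 = 79.904
  C: 5 × 12.011 = 60.055
  F: 1 × 18.998 = 18.998
  H: 4 × 1.008 = 4.032
  N: 2 × 14.007 = 28.014
Sum: 1×79.904 + 5×12.011 + 1×18.998 + 4×1.008 + 2×14.007 = 191.003 → 191.00 g/mol.

191.00 g/mol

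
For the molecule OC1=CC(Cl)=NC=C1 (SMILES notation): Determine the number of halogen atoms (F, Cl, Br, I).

Halogen atoms appear at heavy-atom position 5 (1×Cl).
Other groups present: 1 hydroxyl.
Halogen count: 1.

1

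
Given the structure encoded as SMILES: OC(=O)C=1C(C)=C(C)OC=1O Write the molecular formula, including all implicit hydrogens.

Walk through each heavy atom and fill implicit hydrogens from standard valence (C 4, N 3, O 2, S 2, halogen 1):
  atom 1: O, bond orders sum to 1 (valence 2) → 1 H
  atom 2: C, bond orders sum to 4 (valence 4) → 0 H
  atom 3: O, bond orders sum to 2 (valence 2) → 0 H
  atom 4: C, bond orders sum to 4 (valence 4) → 0 H
  atom 5: C, bond orders sum to 4 (valence 4) → 0 H
  atom 6: C, bond orders sum to 1 (valence 4) → 3 H
  atom 7: C, bond orders sum to 4 (valence 4) → 0 H
  atom 8: C, bond orders sum to 1 (valence 4) → 3 H
  atom 9: O, bond orders sum to 2 (valence 2) → 0 H
  atom 10: C, bond orders sum to 4 (valence 4) → 0 H
  atom 11: O, bond orders sum to 1 (valence 2) → 1 H
Totals → C:7, H:8, O:4.

C7H8O4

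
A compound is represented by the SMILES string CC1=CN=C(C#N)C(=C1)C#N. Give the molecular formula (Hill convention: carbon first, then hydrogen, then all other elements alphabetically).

C8H5N3

Walk through each heavy atom and fill implicit hydrogens from standard valence (C 4, N 3, O 2, S 2, halogen 1):
  atom 1: C, bond orders sum to 1 (valence 4) → 3 H
  atom 2: C, bond orders sum to 4 (valence 4) → 0 H
  atom 3: C, bond orders sum to 3 (valence 4) → 1 H
  atom 4: N, bond orders sum to 3 (valence 3) → 0 H
  atom 5: C, bond orders sum to 4 (valence 4) → 0 H
  atom 6: C, bond orders sum to 4 (valence 4) → 0 H
  atom 7: N, bond orders sum to 3 (valence 3) → 0 H
  atom 8: C, bond orders sum to 4 (valence 4) → 0 H
  atom 9: C, bond orders sum to 3 (valence 4) → 1 H
  atom 10: C, bond orders sum to 4 (valence 4) → 0 H
  atom 11: N, bond orders sum to 3 (valence 3) → 0 H
Totals → C:8, H:5, N:3.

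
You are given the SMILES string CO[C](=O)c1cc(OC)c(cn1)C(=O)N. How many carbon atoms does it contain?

9

Count every carbon token in the SMILES (each C, including those in ring-closure positions and inside branches).
Carbon count: 9.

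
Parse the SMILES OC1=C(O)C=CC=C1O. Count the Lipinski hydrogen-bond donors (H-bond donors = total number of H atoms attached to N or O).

3

Donors: find every N or O and count the H atoms it carries.
  atom 1 (O): bond orders sum to 1 → 1 H
  atom 4 (O): bond orders sum to 1 → 1 H
  atom 9 (O): bond orders sum to 1 → 1 H
Lipinski HBD = 3.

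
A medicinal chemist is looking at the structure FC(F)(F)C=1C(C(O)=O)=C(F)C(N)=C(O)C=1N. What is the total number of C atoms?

8

Count every carbon token in the SMILES (each C, including those in ring-closure positions and inside branches).
Carbon count: 8.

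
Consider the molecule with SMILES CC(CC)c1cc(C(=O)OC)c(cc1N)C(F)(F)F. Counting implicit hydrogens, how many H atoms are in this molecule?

16

Walk through each heavy atom and fill implicit hydrogens from standard valence (C 4, N 3, O 2, S 2, halogen 1); for lowercase aromatic atoms, an aromatic c carries 1 H when it has two neighbours and 0 H with three, and aromatic n carries 0 H:
  atom 1: C, bond orders sum to 1 (valence 4) → 3 H
  atom 2: C, bond orders sum to 3 (valence 4) → 1 H
  atom 3: C, bond orders sum to 2 (valence 4) → 2 H
  atom 4: C, bond orders sum to 1 (valence 4) → 3 H
  atom 5: aromatic c, 3 neighbours → 0 H
  atom 6: aromatic c, 2 neighbours → 1 H
  atom 7: aromatic c, 3 neighbours → 0 H
  atom 8: C, bond orders sum to 4 (valence 4) → 0 H
  atom 9: O, bond orders sum to 2 (valence 2) → 0 H
  atom 10: O, bond orders sum to 2 (valence 2) → 0 H
  atom 11: C, bond orders sum to 1 (valence 4) → 3 H
  atom 12: aromatic c, 3 neighbours → 0 H
  atom 13: aromatic c, 2 neighbours → 1 H
  atom 14: aromatic c, 3 neighbours → 0 H
  atom 15: N, bond orders sum to 1 (valence 3) → 2 H
  atom 16: C, bond orders sum to 4 (valence 4) → 0 H
  atom 17: F (halogen, monovalent) → 0 H
  atom 18: F (halogen, monovalent) → 0 H
  atom 19: F (halogen, monovalent) → 0 H
Total hydrogens: 16.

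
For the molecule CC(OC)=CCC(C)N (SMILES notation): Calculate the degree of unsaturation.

Degree of unsaturation = (number of rings) + (number of π bonds).
Ring closures in the SMILES: 0.
π bonds: 1 double bond (each 1 DoU) → 1 DoU from unsaturation.
Total DoU = 0 + 1 = 1.

1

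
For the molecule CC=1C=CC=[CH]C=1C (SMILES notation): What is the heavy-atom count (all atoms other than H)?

8

Every atom symbol written in the SMILES (organic subset) is one heavy atom; implicit H are not written.
Heavy atoms by element → C:8.
Total: 8.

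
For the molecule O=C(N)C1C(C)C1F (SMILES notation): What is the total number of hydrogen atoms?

8

Walk through each heavy atom and fill implicit hydrogens from standard valence (C 4, N 3, O 2, S 2, halogen 1):
  atom 1: O, bond orders sum to 2 (valence 2) → 0 H
  atom 2: C, bond orders sum to 4 (valence 4) → 0 H
  atom 3: N, bond orders sum to 1 (valence 3) → 2 H
  atom 4: C, bond orders sum to 3 (valence 4) → 1 H
  atom 5: C, bond orders sum to 3 (valence 4) → 1 H
  atom 6: C, bond orders sum to 1 (valence 4) → 3 H
  atom 7: C, bond orders sum to 3 (valence 4) → 1 H
  atom 8: F (halogen, monovalent) → 0 H
Total hydrogens: 8.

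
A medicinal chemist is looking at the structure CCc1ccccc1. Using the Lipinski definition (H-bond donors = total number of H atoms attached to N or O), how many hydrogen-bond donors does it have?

Donors: find every N or O and count the H atoms it carries.
  (no N or O atoms present)
Lipinski HBD = 0.

0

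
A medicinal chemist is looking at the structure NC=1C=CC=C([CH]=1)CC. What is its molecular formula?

Walk through each heavy atom and fill implicit hydrogens from standard valence (C 4, N 3, O 2, S 2, halogen 1):
  atom 1: N, bond orders sum to 1 (valence 3) → 2 H
  atom 2: C, bond orders sum to 4 (valence 4) → 0 H
  atom 3: C, bond orders sum to 3 (valence 4) → 1 H
  atom 4: C, bond orders sum to 3 (valence 4) → 1 H
  atom 5: C, bond orders sum to 3 (valence 4) → 1 H
  atom 6: C, bond orders sum to 4 (valence 4) → 0 H
  atom 7: C with explicit H count 1
  atom 8: C, bond orders sum to 2 (valence 4) → 2 H
  atom 9: C, bond orders sum to 1 (valence 4) → 3 H
Totals → C:8, H:11, N:1.

C8H11N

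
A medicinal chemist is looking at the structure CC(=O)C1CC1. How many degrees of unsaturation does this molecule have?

Molecular formula: C5H8O.
DoU = (2C + 2 + N − H − X) / 2, where X is the halogen count and O/S are ignored.
    = (2·5 + 2 + 0 − 8 − 0) / 2 = 4 / 2 = 2.

2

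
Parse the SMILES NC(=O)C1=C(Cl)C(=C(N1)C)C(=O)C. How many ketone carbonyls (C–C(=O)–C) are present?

1

The ketone motif appears at heavy-atom position 11 in the SMILES.
Other groups present: 1 amide.
Ketone count: 1.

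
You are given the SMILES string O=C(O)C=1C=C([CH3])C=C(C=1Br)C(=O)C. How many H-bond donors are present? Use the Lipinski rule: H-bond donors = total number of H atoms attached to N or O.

1

Donors: find every N or O and count the H atoms it carries.
  atom 1 (O): bond orders sum to 2 → 0 H
  atom 3 (O): bond orders sum to 1 → 1 H
  atom 13 (O): bond orders sum to 2 → 0 H
Lipinski HBD = 1.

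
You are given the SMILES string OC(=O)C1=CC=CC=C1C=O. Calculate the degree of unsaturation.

Degree of unsaturation = (number of rings) + (number of π bonds).
Ring closures in the SMILES: 1.
π bonds: 5 double bonds (each 1 DoU) → 5 DoU from unsaturation.
Total DoU = 1 + 5 = 6.

6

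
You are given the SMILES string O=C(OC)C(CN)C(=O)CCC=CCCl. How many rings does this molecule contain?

0

In SMILES, each pair of matching ring-closure digits denotes one ring-closing bond; the number of such bonds equals the number of independent rings.
Ring-closure bonds here: 0.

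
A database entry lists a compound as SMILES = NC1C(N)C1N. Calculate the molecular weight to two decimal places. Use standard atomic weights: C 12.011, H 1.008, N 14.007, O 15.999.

87.13 g/mol

First, the molecular formula is C3H9N3 (counting implicit H from valence).
  C: 3 × 12.011 = 36.033
  H: 9 × 1.008 = 9.072
  N: 3 × 14.007 = 42.021
Sum: 3×12.011 + 9×1.008 + 3×14.007 = 87.126 → 87.13 g/mol.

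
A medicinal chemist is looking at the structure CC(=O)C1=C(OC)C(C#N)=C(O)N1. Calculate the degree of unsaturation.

6

Degree of unsaturation = (number of rings) + (number of π bonds).
Ring closures in the SMILES: 1.
π bonds: 3 double bonds (each 1 DoU), 1 triple bond (each 2 DoU) → 5 DoU from unsaturation.
Total DoU = 1 + 5 = 6.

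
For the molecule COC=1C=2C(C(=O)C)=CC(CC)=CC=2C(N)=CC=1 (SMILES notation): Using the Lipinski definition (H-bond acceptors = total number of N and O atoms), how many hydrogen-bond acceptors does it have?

N atoms: 1; O atoms: 2.
Lipinski HBA = 1 + 2 = 3.

3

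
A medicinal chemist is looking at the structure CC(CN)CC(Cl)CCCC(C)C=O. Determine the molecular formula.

C11H22ClNO

Walk through each heavy atom and fill implicit hydrogens from standard valence (C 4, N 3, O 2, S 2, halogen 1):
  atom 1: C, bond orders sum to 1 (valence 4) → 3 H
  atom 2: C, bond orders sum to 3 (valence 4) → 1 H
  atom 3: C, bond orders sum to 2 (valence 4) → 2 H
  atom 4: N, bond orders sum to 1 (valence 3) → 2 H
  atom 5: C, bond orders sum to 2 (valence 4) → 2 H
  atom 6: C, bond orders sum to 3 (valence 4) → 1 H
  atom 7: Cl (halogen, monovalent) → 0 H
  atom 8: C, bond orders sum to 2 (valence 4) → 2 H
  atom 9: C, bond orders sum to 2 (valence 4) → 2 H
  atom 10: C, bond orders sum to 2 (valence 4) → 2 H
  atom 11: C, bond orders sum to 3 (valence 4) → 1 H
  atom 12: C, bond orders sum to 1 (valence 4) → 3 H
  atom 13: C, bond orders sum to 3 (valence 4) → 1 H
  atom 14: O, bond orders sum to 2 (valence 2) → 0 H
Totals → C:11, H:22, Cl:1, N:1, O:1.
In Hill order: C11H22ClNO.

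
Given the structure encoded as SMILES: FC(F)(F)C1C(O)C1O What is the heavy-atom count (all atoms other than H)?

Every atom symbol written in the SMILES (organic subset) is one heavy atom; implicit H are not written.
Heavy atoms by element → C:4, F:3, O:2.
Total: 9.

9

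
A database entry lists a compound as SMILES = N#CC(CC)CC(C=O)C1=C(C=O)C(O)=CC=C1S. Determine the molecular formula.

Walk through each heavy atom and fill implicit hydrogens from standard valence (C 4, N 3, O 2, S 2, halogen 1):
  atom 1: N, bond orders sum to 3 (valence 3) → 0 H
  atom 2: C, bond orders sum to 4 (valence 4) → 0 H
  atom 3: C, bond orders sum to 3 (valence 4) → 1 H
  atom 4: C, bond orders sum to 2 (valence 4) → 2 H
  atom 5: C, bond orders sum to 1 (valence 4) → 3 H
  atom 6: C, bond orders sum to 2 (valence 4) → 2 H
  atom 7: C, bond orders sum to 3 (valence 4) → 1 H
  atom 8: C, bond orders sum to 3 (valence 4) → 1 H
  atom 9: O, bond orders sum to 2 (valence 2) → 0 H
  atom 10: C, bond orders sum to 4 (valence 4) → 0 H
  atom 11: C, bond orders sum to 4 (valence 4) → 0 H
  atom 12: C, bond orders sum to 3 (valence 4) → 1 H
  atom 13: O, bond orders sum to 2 (valence 2) → 0 H
  atom 14: C, bond orders sum to 4 (valence 4) → 0 H
  atom 15: O, bond orders sum to 1 (valence 2) → 1 H
  atom 16: C, bond orders sum to 3 (valence 4) → 1 H
  atom 17: C, bond orders sum to 3 (valence 4) → 1 H
  atom 18: C, bond orders sum to 4 (valence 4) → 0 H
  atom 19: S, bond orders sum to 1 (valence 2) → 1 H
Totals → C:14, H:15, N:1, O:3, S:1.

C14H15NO3S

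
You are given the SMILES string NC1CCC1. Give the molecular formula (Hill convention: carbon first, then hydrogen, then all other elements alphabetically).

Walk through each heavy atom and fill implicit hydrogens from standard valence (C 4, N 3, O 2, S 2, halogen 1):
  atom 1: N, bond orders sum to 1 (valence 3) → 2 H
  atom 2: C, bond orders sum to 3 (valence 4) → 1 H
  atom 3: C, bond orders sum to 2 (valence 4) → 2 H
  atom 4: C, bond orders sum to 2 (valence 4) → 2 H
  atom 5: C, bond orders sum to 2 (valence 4) → 2 H
Totals → C:4, H:9, N:1.
In Hill order: C4H9N.

C4H9N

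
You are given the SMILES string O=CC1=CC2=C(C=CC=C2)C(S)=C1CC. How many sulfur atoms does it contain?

Scan the SMILES for S atoms (remember two-letter symbols like Cl and Br are single atoms).
Sulfur count: 1.

1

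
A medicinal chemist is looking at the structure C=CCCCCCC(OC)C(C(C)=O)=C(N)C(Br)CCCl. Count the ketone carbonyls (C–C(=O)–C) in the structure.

1

The ketone motif appears at heavy-atom position 12 in the SMILES.
Other groups present: 2 alkene, 1 ether, 1 primary amine.
Ketone count: 1.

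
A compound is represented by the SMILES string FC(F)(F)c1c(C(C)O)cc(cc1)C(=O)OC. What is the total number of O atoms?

Scan the SMILES for O atoms (remember two-letter symbols like Cl and Br are single atoms).
Oxygen count: 3.

3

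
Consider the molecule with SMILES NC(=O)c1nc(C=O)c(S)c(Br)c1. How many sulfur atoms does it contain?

1

Scan the SMILES for S atoms (remember two-letter symbols like Cl and Br are single atoms).
Sulfur count: 1.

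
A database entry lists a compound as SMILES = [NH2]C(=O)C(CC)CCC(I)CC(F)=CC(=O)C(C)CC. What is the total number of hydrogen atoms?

Walk through each heavy atom and fill implicit hydrogens from standard valence (C 4, N 3, O 2, S 2, halogen 1):
  atom 1: N with explicit H count 2
  atom 2: C, bond orders sum to 4 (valence 4) → 0 H
  atom 3: O, bond orders sum to 2 (valence 2) → 0 H
  atom 4: C, bond orders sum to 3 (valence 4) → 1 H
  atom 5: C, bond orders sum to 2 (valence 4) → 2 H
  atom 6: C, bond orders sum to 1 (valence 4) → 3 H
  atom 7: C, bond orders sum to 2 (valence 4) → 2 H
  atom 8: C, bond orders sum to 2 (valence 4) → 2 H
  atom 9: C, bond orders sum to 3 (valence 4) → 1 H
  atom 10: I (halogen, monovalent) → 0 H
  atom 11: C, bond orders sum to 2 (valence 4) → 2 H
  atom 12: C, bond orders sum to 4 (valence 4) → 0 H
  atom 13: F (halogen, monovalent) → 0 H
  atom 14: C, bond orders sum to 3 (valence 4) → 1 H
  atom 15: C, bond orders sum to 4 (valence 4) → 0 H
  atom 16: O, bond orders sum to 2 (valence 2) → 0 H
  atom 17: C, bond orders sum to 3 (valence 4) → 1 H
  atom 18: C, bond orders sum to 1 (valence 4) → 3 H
  atom 19: C, bond orders sum to 2 (valence 4) → 2 H
  atom 20: C, bond orders sum to 1 (valence 4) → 3 H
Total hydrogens: 25.

25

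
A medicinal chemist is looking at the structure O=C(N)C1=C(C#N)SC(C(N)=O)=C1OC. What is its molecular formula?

C8H7N3O3S

Walk through each heavy atom and fill implicit hydrogens from standard valence (C 4, N 3, O 2, S 2, halogen 1):
  atom 1: O, bond orders sum to 2 (valence 2) → 0 H
  atom 2: C, bond orders sum to 4 (valence 4) → 0 H
  atom 3: N, bond orders sum to 1 (valence 3) → 2 H
  atom 4: C, bond orders sum to 4 (valence 4) → 0 H
  atom 5: C, bond orders sum to 4 (valence 4) → 0 H
  atom 6: C, bond orders sum to 4 (valence 4) → 0 H
  atom 7: N, bond orders sum to 3 (valence 3) → 0 H
  atom 8: S, bond orders sum to 2 (valence 2) → 0 H
  atom 9: C, bond orders sum to 4 (valence 4) → 0 H
  atom 10: C, bond orders sum to 4 (valence 4) → 0 H
  atom 11: N, bond orders sum to 1 (valence 3) → 2 H
  atom 12: O, bond orders sum to 2 (valence 2) → 0 H
  atom 13: C, bond orders sum to 4 (valence 4) → 0 H
  atom 14: O, bond orders sum to 2 (valence 2) → 0 H
  atom 15: C, bond orders sum to 1 (valence 4) → 3 H
Totals → C:8, H:7, N:3, O:3, S:1.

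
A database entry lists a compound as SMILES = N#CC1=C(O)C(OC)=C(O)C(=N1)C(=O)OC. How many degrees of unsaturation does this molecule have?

7

Degree of unsaturation = (number of rings) + (number of π bonds).
Ring closures in the SMILES: 1.
π bonds: 4 double bonds (each 1 DoU), 1 triple bond (each 2 DoU) → 6 DoU from unsaturation.
Total DoU = 1 + 6 = 7.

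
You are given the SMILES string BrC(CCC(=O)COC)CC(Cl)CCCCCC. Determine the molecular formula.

C14H26BrClO2

Walk through each heavy atom and fill implicit hydrogens from standard valence (C 4, N 3, O 2, S 2, halogen 1):
  atom 1: Br (halogen, monovalent) → 0 H
  atom 2: C, bond orders sum to 3 (valence 4) → 1 H
  atom 3: C, bond orders sum to 2 (valence 4) → 2 H
  atom 4: C, bond orders sum to 2 (valence 4) → 2 H
  atom 5: C, bond orders sum to 4 (valence 4) → 0 H
  atom 6: O, bond orders sum to 2 (valence 2) → 0 H
  atom 7: C, bond orders sum to 2 (valence 4) → 2 H
  atom 8: O, bond orders sum to 2 (valence 2) → 0 H
  atom 9: C, bond orders sum to 1 (valence 4) → 3 H
  atom 10: C, bond orders sum to 2 (valence 4) → 2 H
  atom 11: C, bond orders sum to 3 (valence 4) → 1 H
  atom 12: Cl (halogen, monovalent) → 0 H
  atom 13: C, bond orders sum to 2 (valence 4) → 2 H
  atom 14: C, bond orders sum to 2 (valence 4) → 2 H
  atom 15: C, bond orders sum to 2 (valence 4) → 2 H
  atom 16: C, bond orders sum to 2 (valence 4) → 2 H
  atom 17: C, bond orders sum to 2 (valence 4) → 2 H
  atom 18: C, bond orders sum to 1 (valence 4) → 3 H
Totals → C:14, H:26, Br:1, Cl:1, O:2.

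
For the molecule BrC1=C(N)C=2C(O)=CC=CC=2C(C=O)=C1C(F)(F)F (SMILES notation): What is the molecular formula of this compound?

C12H7BrF3NO2

Walk through each heavy atom and fill implicit hydrogens from standard valence (C 4, N 3, O 2, S 2, halogen 1):
  atom 1: Br (halogen, monovalent) → 0 H
  atom 2: C, bond orders sum to 4 (valence 4) → 0 H
  atom 3: C, bond orders sum to 4 (valence 4) → 0 H
  atom 4: N, bond orders sum to 1 (valence 3) → 2 H
  atom 5: C, bond orders sum to 4 (valence 4) → 0 H
  atom 6: C, bond orders sum to 4 (valence 4) → 0 H
  atom 7: O, bond orders sum to 1 (valence 2) → 1 H
  atom 8: C, bond orders sum to 3 (valence 4) → 1 H
  atom 9: C, bond orders sum to 3 (valence 4) → 1 H
  atom 10: C, bond orders sum to 3 (valence 4) → 1 H
  atom 11: C, bond orders sum to 4 (valence 4) → 0 H
  atom 12: C, bond orders sum to 4 (valence 4) → 0 H
  atom 13: C, bond orders sum to 3 (valence 4) → 1 H
  atom 14: O, bond orders sum to 2 (valence 2) → 0 H
  atom 15: C, bond orders sum to 4 (valence 4) → 0 H
  atom 16: C, bond orders sum to 4 (valence 4) → 0 H
  atom 17: F (halogen, monovalent) → 0 H
  atom 18: F (halogen, monovalent) → 0 H
  atom 19: F (halogen, monovalent) → 0 H
Totals → C:12, H:7, Br:1, F:3, N:1, O:2.
In Hill order: C12H7BrF3NO2.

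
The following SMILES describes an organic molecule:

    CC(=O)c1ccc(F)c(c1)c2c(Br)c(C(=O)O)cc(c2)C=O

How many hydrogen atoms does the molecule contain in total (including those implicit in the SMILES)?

10

Walk through each heavy atom and fill implicit hydrogens from standard valence (C 4, N 3, O 2, S 2, halogen 1); for lowercase aromatic atoms, an aromatic c carries 1 H when it has two neighbours and 0 H with three, and aromatic n carries 0 H:
  atom 1: C, bond orders sum to 1 (valence 4) → 3 H
  atom 2: C, bond orders sum to 4 (valence 4) → 0 H
  atom 3: O, bond orders sum to 2 (valence 2) → 0 H
  atom 4: aromatic c, 3 neighbours → 0 H
  atom 5: aromatic c, 2 neighbours → 1 H
  atom 6: aromatic c, 2 neighbours → 1 H
  atom 7: aromatic c, 3 neighbours → 0 H
  atom 8: F (halogen, monovalent) → 0 H
  atom 9: aromatic c, 3 neighbours → 0 H
  atom 10: aromatic c, 2 neighbours → 1 H
  atom 11: aromatic c, 3 neighbours → 0 H
  atom 12: aromatic c, 3 neighbours → 0 H
  atom 13: Br (halogen, monovalent) → 0 H
  atom 14: aromatic c, 3 neighbours → 0 H
  atom 15: C, bond orders sum to 4 (valence 4) → 0 H
  atom 16: O, bond orders sum to 2 (valence 2) → 0 H
  atom 17: O, bond orders sum to 1 (valence 2) → 1 H
  atom 18: aromatic c, 2 neighbours → 1 H
  atom 19: aromatic c, 3 neighbours → 0 H
  atom 20: aromatic c, 2 neighbours → 1 H
  atom 21: C, bond orders sum to 3 (valence 4) → 1 H
  atom 22: O, bond orders sum to 2 (valence 2) → 0 H
Total hydrogens: 10.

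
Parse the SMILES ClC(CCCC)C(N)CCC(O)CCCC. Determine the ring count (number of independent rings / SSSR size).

In SMILES, each pair of matching ring-closure digits denotes one ring-closing bond; the number of such bonds equals the number of independent rings.
Ring-closure bonds here: 0.

0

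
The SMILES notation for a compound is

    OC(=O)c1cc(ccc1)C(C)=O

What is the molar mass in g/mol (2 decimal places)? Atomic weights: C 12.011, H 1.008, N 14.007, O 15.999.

164.16 g/mol

First, the molecular formula is C9H8O3 (counting implicit H from valence).
  C: 9 × 12.011 = 108.099
  H: 8 × 1.008 = 8.064
  O: 3 × 15.999 = 47.997
Sum: 9×12.011 + 8×1.008 + 3×15.999 = 164.160 → 164.16 g/mol.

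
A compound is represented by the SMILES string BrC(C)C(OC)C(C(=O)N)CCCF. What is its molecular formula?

Walk through each heavy atom and fill implicit hydrogens from standard valence (C 4, N 3, O 2, S 2, halogen 1):
  atom 1: Br (halogen, monovalent) → 0 H
  atom 2: C, bond orders sum to 3 (valence 4) → 1 H
  atom 3: C, bond orders sum to 1 (valence 4) → 3 H
  atom 4: C, bond orders sum to 3 (valence 4) → 1 H
  atom 5: O, bond orders sum to 2 (valence 2) → 0 H
  atom 6: C, bond orders sum to 1 (valence 4) → 3 H
  atom 7: C, bond orders sum to 3 (valence 4) → 1 H
  atom 8: C, bond orders sum to 4 (valence 4) → 0 H
  atom 9: O, bond orders sum to 2 (valence 2) → 0 H
  atom 10: N, bond orders sum to 1 (valence 3) → 2 H
  atom 11: C, bond orders sum to 2 (valence 4) → 2 H
  atom 12: C, bond orders sum to 2 (valence 4) → 2 H
  atom 13: C, bond orders sum to 2 (valence 4) → 2 H
  atom 14: F (halogen, monovalent) → 0 H
Totals → C:9, H:17, Br:1, F:1, N:1, O:2.
In Hill order: C9H17BrFNO2.

C9H17BrFNO2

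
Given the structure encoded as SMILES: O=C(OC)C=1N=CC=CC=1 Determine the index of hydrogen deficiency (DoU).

5

Degree of unsaturation = (number of rings) + (number of π bonds).
Ring closures in the SMILES: 1.
π bonds: 4 double bonds (each 1 DoU) → 4 DoU from unsaturation.
Total DoU = 1 + 4 = 5.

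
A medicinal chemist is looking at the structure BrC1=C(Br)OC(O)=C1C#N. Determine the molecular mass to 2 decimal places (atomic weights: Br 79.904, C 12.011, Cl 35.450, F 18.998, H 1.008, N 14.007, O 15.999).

266.88 g/mol

First, the molecular formula is C5HBr2NO2 (counting implicit H from valence).
  Br: 2 × 79.904 = 159.808
  C: 5 × 12.011 = 60.055
  H: 1 × 1.008 = 1.008
  N: 1 × 14.007 = 14.007
  O: 2 × 15.999 = 31.998
Sum: 2×79.904 + 5×12.011 + 1×1.008 + 1×14.007 + 2×15.999 = 266.876 → 266.88 g/mol.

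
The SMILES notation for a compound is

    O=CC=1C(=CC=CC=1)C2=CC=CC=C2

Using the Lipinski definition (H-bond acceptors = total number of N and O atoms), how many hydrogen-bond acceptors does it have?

1

N atoms: 0; O atoms: 1.
Lipinski HBA = 0 + 1 = 1.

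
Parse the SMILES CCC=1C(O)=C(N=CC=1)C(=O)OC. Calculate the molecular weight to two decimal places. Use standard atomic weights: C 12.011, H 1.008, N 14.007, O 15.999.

181.19 g/mol

First, the molecular formula is C9H11NO3 (counting implicit H from valence).
  C: 9 × 12.011 = 108.099
  H: 11 × 1.008 = 11.088
  N: 1 × 14.007 = 14.007
  O: 3 × 15.999 = 47.997
Sum: 9×12.011 + 11×1.008 + 1×14.007 + 3×15.999 = 181.191 → 181.19 g/mol.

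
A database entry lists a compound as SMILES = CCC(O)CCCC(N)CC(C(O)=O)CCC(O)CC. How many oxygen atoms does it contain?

4

Scan the SMILES for O atoms (remember two-letter symbols like Cl and Br are single atoms).
Oxygen count: 4.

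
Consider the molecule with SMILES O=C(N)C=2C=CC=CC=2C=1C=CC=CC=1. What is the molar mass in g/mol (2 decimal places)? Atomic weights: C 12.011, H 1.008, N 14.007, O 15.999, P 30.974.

First, the molecular formula is C13H11NO (counting implicit H from valence).
  C: 13 × 12.011 = 156.143
  H: 11 × 1.008 = 11.088
  N: 1 × 14.007 = 14.007
  O: 1 × 15.999 = 15.999
Sum: 13×12.011 + 11×1.008 + 1×14.007 + 1×15.999 = 197.237 → 197.24 g/mol.

197.24 g/mol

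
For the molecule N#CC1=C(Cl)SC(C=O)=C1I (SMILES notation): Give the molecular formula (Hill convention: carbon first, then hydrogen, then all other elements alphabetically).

C6HClINOS

Walk through each heavy atom and fill implicit hydrogens from standard valence (C 4, N 3, O 2, S 2, halogen 1):
  atom 1: N, bond orders sum to 3 (valence 3) → 0 H
  atom 2: C, bond orders sum to 4 (valence 4) → 0 H
  atom 3: C, bond orders sum to 4 (valence 4) → 0 H
  atom 4: C, bond orders sum to 4 (valence 4) → 0 H
  atom 5: Cl (halogen, monovalent) → 0 H
  atom 6: S, bond orders sum to 2 (valence 2) → 0 H
  atom 7: C, bond orders sum to 4 (valence 4) → 0 H
  atom 8: C, bond orders sum to 3 (valence 4) → 1 H
  atom 9: O, bond orders sum to 2 (valence 2) → 0 H
  atom 10: C, bond orders sum to 4 (valence 4) → 0 H
  atom 11: I (halogen, monovalent) → 0 H
Totals → C:6, H:1, Cl:1, I:1, N:1, O:1, S:1.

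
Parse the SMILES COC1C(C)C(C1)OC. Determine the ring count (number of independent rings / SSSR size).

In SMILES, each pair of matching ring-closure digits denotes one ring-closing bond; the number of such bonds equals the number of independent rings.
Ring-closure bonds here: 1.

1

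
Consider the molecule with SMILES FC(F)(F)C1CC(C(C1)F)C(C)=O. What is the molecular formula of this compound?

Walk through each heavy atom and fill implicit hydrogens from standard valence (C 4, N 3, O 2, S 2, halogen 1):
  atom 1: F (halogen, monovalent) → 0 H
  atom 2: C, bond orders sum to 4 (valence 4) → 0 H
  atom 3: F (halogen, monovalent) → 0 H
  atom 4: F (halogen, monovalent) → 0 H
  atom 5: C, bond orders sum to 3 (valence 4) → 1 H
  atom 6: C, bond orders sum to 2 (valence 4) → 2 H
  atom 7: C, bond orders sum to 3 (valence 4) → 1 H
  atom 8: C, bond orders sum to 3 (valence 4) → 1 H
  atom 9: C, bond orders sum to 2 (valence 4) → 2 H
  atom 10: F (halogen, monovalent) → 0 H
  atom 11: C, bond orders sum to 4 (valence 4) → 0 H
  atom 12: C, bond orders sum to 1 (valence 4) → 3 H
  atom 13: O, bond orders sum to 2 (valence 2) → 0 H
Totals → C:8, H:10, F:4, O:1.
In Hill order: C8H10F4O.

C8H10F4O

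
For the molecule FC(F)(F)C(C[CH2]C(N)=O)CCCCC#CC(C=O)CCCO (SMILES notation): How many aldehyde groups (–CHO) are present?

1

The aldehyde motif appears at heavy-atom position 18 in the SMILES.
Other groups present: 1 alkyne, 1 amide, 1 hydroxyl.
Aldehyde count: 1.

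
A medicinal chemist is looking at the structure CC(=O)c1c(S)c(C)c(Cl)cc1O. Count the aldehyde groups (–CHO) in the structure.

Scan the SMILES for the aldehyde motif — none present.
Groups that are present: 1 hydroxyl, 1 ketone, 1 thiol.

0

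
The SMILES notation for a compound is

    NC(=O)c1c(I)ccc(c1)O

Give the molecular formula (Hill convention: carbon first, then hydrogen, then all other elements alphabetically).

Walk through each heavy atom and fill implicit hydrogens from standard valence (C 4, N 3, O 2, S 2, halogen 1); for lowercase aromatic atoms, an aromatic c carries 1 H when it has two neighbours and 0 H with three, and aromatic n carries 0 H:
  atom 1: N, bond orders sum to 1 (valence 3) → 2 H
  atom 2: C, bond orders sum to 4 (valence 4) → 0 H
  atom 3: O, bond orders sum to 2 (valence 2) → 0 H
  atom 4: aromatic c, 3 neighbours → 0 H
  atom 5: aromatic c, 3 neighbours → 0 H
  atom 6: I (halogen, monovalent) → 0 H
  atom 7: aromatic c, 2 neighbours → 1 H
  atom 8: aromatic c, 2 neighbours → 1 H
  atom 9: aromatic c, 3 neighbours → 0 H
  atom 10: aromatic c, 2 neighbours → 1 H
  atom 11: O, bond orders sum to 1 (valence 2) → 1 H
Totals → C:7, H:6, I:1, N:1, O:2.

C7H6INO2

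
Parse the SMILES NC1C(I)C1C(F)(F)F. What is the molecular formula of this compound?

Walk through each heavy atom and fill implicit hydrogens from standard valence (C 4, N 3, O 2, S 2, halogen 1):
  atom 1: N, bond orders sum to 1 (valence 3) → 2 H
  atom 2: C, bond orders sum to 3 (valence 4) → 1 H
  atom 3: C, bond orders sum to 3 (valence 4) → 1 H
  atom 4: I (halogen, monovalent) → 0 H
  atom 5: C, bond orders sum to 3 (valence 4) → 1 H
  atom 6: C, bond orders sum to 4 (valence 4) → 0 H
  atom 7: F (halogen, monovalent) → 0 H
  atom 8: F (halogen, monovalent) → 0 H
  atom 9: F (halogen, monovalent) → 0 H
Totals → C:4, H:5, F:3, I:1, N:1.

C4H5F3IN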